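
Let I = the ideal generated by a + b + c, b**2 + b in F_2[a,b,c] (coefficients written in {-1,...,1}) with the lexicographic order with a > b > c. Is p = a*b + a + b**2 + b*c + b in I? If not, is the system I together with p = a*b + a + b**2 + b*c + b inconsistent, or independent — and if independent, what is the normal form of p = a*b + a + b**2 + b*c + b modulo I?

First compute the reduced Gröbner basis of I by Buchberger's algorithm.
f_1 = a + b + c, LT = a.
f_2 = b**2 + b, LT = b**2.

The S-polynomials (S(f_1,f_2)) all reduce to 0 modulo the current basis, so we have a Gröbner basis.
Inter-reduce: drop elements whose leading term is divisible by another's, tail-reduce, and make monic.
Reduced Gröbner basis: {a + b + c, b**2 + b}.
Label its elements g_1 = a + b + c, g_2 = b**2 + b.

Reduce p = a*b + a + b**2 + b*c + b modulo G:
  leading term a*b: subtract (b)·g_1 from a*b + a + b**2 + b*c + b → a + b
  leading term a: subtract (1)·g_1 from a + b → c
  leading term c: no divisor's leading term divides it; move c to the remainder.
  normal form = c.
The normal form is nonzero, so p ∉ I. Since p minus its normal form lies in I, I + (p) = I + (r) where r = c; decide whether this ideal is the whole ring.
Run Buchberger on G together with r (pairs among the g_i already reduce to 0 since G is a Gröbner basis):
g_1 = a + b + c, LT = a.
g_2 = b**2 + b, LT = b**2.
r = c, LT = c.

The S-polynomials (S(g_1,g_2), S(g_1,r), S(g_2,r)) all reduce to 0 modulo the current basis, so we have a Gröbner basis.
Inter-reduce: drop elements whose leading term is divisible by another's, tail-reduce, and make monic.
Reduced Gröbner basis: {a + b, b**2 + b, c}.
The reduced Gröbner basis of I + (p) is {a + b, b**2 + b, c} ≠ {1}, a proper ideal, so the enlarged system stays consistent: p is independent of I, with normal form c.

a*b + a + b**2 + b*c + b is independent of I; its normal form modulo I is c.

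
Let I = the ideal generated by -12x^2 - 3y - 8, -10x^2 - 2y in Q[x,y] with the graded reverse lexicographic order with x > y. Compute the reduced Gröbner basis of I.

The reduced Gröbner basis is the canonical form of the ideal for this ordering.

f_1 = -12x^2 - 3y - 8, LT = x^2.
f_2 = -10x^2 - 2y, LT = x^2.

S(f_1,f_2): lcm = x^2. S = 1/20y + 2/3.
  reduce S modulo (f_1, f_2):
  remainder 1/20y + 2/3 ≠ 0; add g_3 = 1/20y + 2/3 to the basis.

The other S-polynomials (S(f_1,g_3), S(f_2,g_3)) all reduce to 0 modulo the current basis, so we have a Gröbner basis.
Inter-reduce: drop elements whose leading term is divisible by another's, tail-reduce, and make monic.

G = {x^2 - 8/3, y + 40/3}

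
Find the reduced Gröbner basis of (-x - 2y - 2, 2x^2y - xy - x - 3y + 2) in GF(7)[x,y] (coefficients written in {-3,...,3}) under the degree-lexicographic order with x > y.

G = {y^3 - 3y^2 + 2y - 3, x + 2y + 2}

The reduced Gröbner basis is the canonical form of the ideal for this ordering.

f_1 = -x - 2y - 2, LT = x.
f_2 = 2x^2y - xy - x - 3y + 2, LT = x^2y.

S(f_1,f_2): lcm = x^2y. S = 2xy^2 - xy - 3x - 2y - 1.
  reduce S modulo (f_1, f_2):
  remainder 3y^3 - 2y^2 - y - 2 ≠ 0; add g_3 = 3y^3 - 2y^2 - y - 2 to the basis.

The other S-polynomials (S(f_1,g_3), S(f_2,g_3)) all reduce to 0 modulo the current basis, so we have a Gröbner basis.
Inter-reduce: drop elements whose leading term is divisible by another's, tail-reduce, and make monic.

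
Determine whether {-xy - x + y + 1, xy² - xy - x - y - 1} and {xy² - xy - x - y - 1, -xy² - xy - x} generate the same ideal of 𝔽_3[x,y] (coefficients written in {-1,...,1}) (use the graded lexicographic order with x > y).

Equality of ideals is decidable: compute both reduced Gröbner bases (unique for the ordering) and check whether they agree.
Buchberger on the first generating set:
f_1 = -xy - x + y + 1, LT = xy.
f_2 = xy² - xy - x - y - 1, LT = xy².

S(f_1,f_2): lcm = xy². S = -xy - y² + x + 1.
  reduce S modulo (f_1, f_2):
  remainder -y² - x - y ≠ 0; add g_3 = -y² - x - y to the basis.

S(f_1,g_3): lcm = xy². S = -x² - y² - y.
  reduce S modulo (f_1, f_2, g_3):
  remainder -x² + x ≠ 0; add g_4 = -x² + x to the basis.

The other S-polynomials (S(f_2,g_3), S(f_1,g_4), S(f_2,g_4), S(g_3,g_4)) all reduce to 0 modulo the current basis, so we have a Gröbner basis.
Inter-reduce: drop elements whose leading term is divisible by another's, tail-reduce, and make monic.
Reduced Gröbner basis: {x² - x, xy + x - y - 1, y² + x + y}.

Buchberger on the second generating set:
h_1 = xy² - xy - x - y - 1, LT = xy².
h_2 = -xy² - xy - x, LT = xy².

S(h_1,h_2): lcm = xy². S = xy + x - y - 1.
  reduce S modulo (h_1, h_2):
  remainder xy + x - y - 1 ≠ 0; add k_3 = xy + x - y - 1 to the basis.

S(h_1,k_3): lcm = xy². S = xy + y² - x - 1.
  reduce S modulo (h_1, h_2, k_3):
  remainder y² + x + y ≠ 0; add k_4 = y² + x + y to the basis.

S(h_1,k_4): lcm = xy². S = -x² + xy - x - y - 1.
  reduce S modulo (h_1, h_2, k_3, k_4):
  remainder -x² + x ≠ 0; add k_5 = -x² + x to the basis.

The other S-polynomials (S(h_2,k_3), S(h_2,k_4), S(k_3,k_4), S(h_1,k_5), S(h_2,k_5), S(k_3,k_5), S(k_4,k_5)) all reduce to 0 modulo the current basis, so we have a Gröbner basis.
Inter-reduce: drop elements whose leading term is divisible by another's, tail-reduce, and make monic.
Reduced Gröbner basis: {x² - x, xy + x - y - 1, y² + x + y}.

These coincide, so the ideals are equal.

Yes, the ideals are equal.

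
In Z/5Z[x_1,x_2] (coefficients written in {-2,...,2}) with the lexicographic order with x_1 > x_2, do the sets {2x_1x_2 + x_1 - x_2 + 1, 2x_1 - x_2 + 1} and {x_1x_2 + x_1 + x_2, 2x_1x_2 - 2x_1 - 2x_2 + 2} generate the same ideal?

No, the ideals differ.

For a fixed monomial order, each ideal has a unique reduced Gröbner basis; comparing bases decides equality.
Buchberger on the first generating set:
f_1 = 2x_1x_2 + x_1 - x_2 + 1, LT = x_1x_2.
f_2 = 2x_1 - x_2 + 1, LT = x_1.

S(f_1,f_2): lcm = x_1x_2. S = -2x_1 - 2x_2^2 - x_2 - 2.
  reduce S modulo (f_1, f_2):
  remainder -2x_2^2 - 2x_2 - 1 ≠ 0; add g_3 = -2x_2^2 - 2x_2 - 1 to the basis.

The other S-polynomials (S(f_1,g_3), S(f_2,g_3)) all reduce to 0 modulo the current basis, so we have a Gröbner basis.
Inter-reduce: drop elements whose leading term is divisible by another's, tail-reduce, and make monic.
Reduced Gröbner basis: {x_1 + 2x_2 - 2, x_2^2 + x_2 - 2}.

Buchberger on the second generating set:
h_1 = x_1x_2 + x_1 + x_2, LT = x_1x_2.
h_2 = 2x_1x_2 - 2x_1 - 2x_2 + 2, LT = x_1x_2.

S(h_1,h_2): lcm = x_1x_2. S = 2x_1 + 2x_2 - 1.
  reduce S modulo (h_1, h_2):
  remainder 2x_1 + 2x_2 - 1 ≠ 0; add k_3 = 2x_1 + 2x_2 - 1 to the basis.

S(h_1,k_3): lcm = x_1x_2. S = x_1 - x_2^2 - x_2.
  reduce S modulo (h_1, h_2, k_3):
  remainder -x_2^2 - 2x_2 - 2 ≠ 0; add k_4 = -x_2^2 - 2x_2 - 2 to the basis.

The other S-polynomials (S(h_2,k_3), S(h_1,k_4), S(h_2,k_4), S(k_3,k_4)) all reduce to 0 modulo the current basis, so we have a Gröbner basis.
Inter-reduce: drop elements whose leading term is divisible by another's, tail-reduce, and make monic.
Reduced Gröbner basis: {x_1 + x_2 + 2, x_2^2 + 2x_2 + 2}.

Since the reduced bases disagree, the two ideals are not the same.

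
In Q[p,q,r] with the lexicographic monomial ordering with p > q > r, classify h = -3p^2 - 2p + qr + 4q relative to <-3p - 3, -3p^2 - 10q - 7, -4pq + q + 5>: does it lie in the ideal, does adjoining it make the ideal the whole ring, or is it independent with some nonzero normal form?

First compute the reduced Gröbner basis of I by Buchberger's algorithm.
f_1 = -3p - 3, LT = p.
f_2 = -3p^2 - 10q - 7, LT = p^2.
f_3 = -4pq + q + 5, LT = pq.

S(f_1,f_2): lcm = p^2. S = p - 10/3q - 7/3.
  leading term p: subtract (-1/3)·f_1 from p - 10/3q - 7/3 → -10/3q - 10/3
  leading term q: no divisor's leading term divides it; move -10/3q to the remainder.
  leading term 1: no divisor's leading term divides it; move -10/3 to the remainder.
  remainder -10/3q - 10/3 ≠ 0; add k_4 = -10/3q - 10/3 to the basis.

S(f_1,f_3): lcm = pq. S = 5/4q + 5/4.
  leading term q: subtract (-3/8)·k_4 from 5/4q + 5/4 → 0
  remainder 0.

S(f_2,f_3): lcm = p^2q. S = 1/4pq + 5/4p + 10/3q^2 + 7/3q.
  leading term pq: subtract (-1/12q)·f_1 from 1/4pq + 5/4p + 10/3q^2 + 7/3q → 5/4p + 10/3q^2 + 25/12q
  leading term p: subtract (-5/12)·f_1 from 5/4p + 10/3q^2 + 25/12q → 10/3q^2 + 25/12q - 5/4
  leading term q^2: subtract (-q)·k_4 from 10/3q^2 + 25/12q - 5/4 → -5/4q - 5/4
  leading term q: subtract (3/8)·k_4 from -5/4q - 5/4 → 0
  remainder 0.

S(f_1,k_4): leading monomials are coprime, so the S-polynomial reduces to 0 (Buchberger's first criterion).
S(f_2,k_4): leading monomials are coprime, so the S-polynomial reduces to 0 (Buchberger's first criterion).
S(f_3,k_4): lcm = pq. S = -p - 1/4q - 5/4.
  leading term p: subtract (1/3)·f_1 from -p - 1/4q - 5/4 → -1/4q - 1/4
  leading term q: subtract (3/40)·k_4 from -1/4q - 1/4 → 0
  remainder 0.

Every S-polynomial of the final basis reduces to 0, so we have a Gröbner basis.
Inter-reduce: drop elements whose leading term is divisible by another's, tail-reduce, and make monic.
Reduced Gröbner basis: {p + 1, q + 1}.
Label its elements g_1 = p + 1, g_2 = q + 1.

Reduce h = -3p^2 - 2p + qr + 4q modulo G:
  leading term p^2: subtract (-3p)·g_1 from -3p^2 - 2p + qr + 4q → p + qr + 4q
  leading term p: subtract (1)·g_1 from p + qr + 4q → qr + 4q - 1
  leading term qr: subtract (r)·g_2 from qr + 4q - 1 → 4q - r - 1
  leading term q: subtract (4)·g_2 from 4q - r - 1 → -r - 5
  leading term r: no divisor's leading term divides it; move -r to the remainder.
  leading term 1: no divisor's leading term divides it; move -5 to the remainder.
  normal form = -r - 5.
The normal form is nonzero, so h ∉ I. Since h minus its normal form lies in I, I + (h) = I + (n) where n = -r - 5; decide whether this ideal is the whole ring.
Run Buchberger on G together with n (pairs among the g_i already reduce to 0 since G is a Gröbner basis):
g_1 = p + 1, LT = p.
g_2 = q + 1, LT = q.
n = -r - 5, LT = r.

S(g_1,g_2): leading monomials are coprime, so the S-polynomial reduces to 0 (Buchberger's first criterion).
S(g_1,n): leading monomials are coprime, so the S-polynomial reduces to 0 (Buchberger's first criterion).
S(g_2,n): leading monomials are coprime, so the S-polynomial reduces to 0 (Buchberger's first criterion).
Every S-polynomial of the final basis reduces to 0, so we have a Gröbner basis.
Inter-reduce: drop elements whose leading term is divisible by another's, tail-reduce, and make monic.
Reduced Gröbner basis: {p + 1, q + 1, r + 5}.
The reduced Gröbner basis of I + (h) is {p + 1, q + 1, r + 5} ≠ {1}, a proper ideal, so the enlarged system stays consistent: h is independent of I, with normal form -r - 5.

-3p^2 - 2p + qr + 4q is independent of I; its normal form modulo I is -r - 5.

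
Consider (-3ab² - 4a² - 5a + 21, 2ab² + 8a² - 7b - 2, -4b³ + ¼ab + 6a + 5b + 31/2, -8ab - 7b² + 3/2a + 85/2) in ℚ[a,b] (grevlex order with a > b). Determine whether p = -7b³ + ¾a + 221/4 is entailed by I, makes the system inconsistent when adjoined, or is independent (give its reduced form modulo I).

First compute the reduced Gröbner basis of I by Buchberger's algorithm.
f_1 = -3ab² - 4a² - 5a + 21, LT = ab².
f_2 = 2ab² + 8a² - 7b - 2, LT = ab².
f_3 = -4b³ + ¼ab + 6a + 5b + 31/2, LT = b³.
f_4 = -8ab - 7b² + 3/2a + 85/2, LT = ab.

S(f_1,f_2): lcm = ab². S = -8/3a² + 5/3a + 7/2b - 6.
  leading term a²: no divisor's leading term divides it; move -8/3a² to the remainder.
  leading term a: no divisor's leading term divides it; move 5/3a to the remainder.
  leading term b: no divisor's leading term divides it; move 7/2b to the remainder.
  leading term 1: no divisor's leading term divides it; move -6 to the remainder.
  remainder -8/3a² + 5/3a + 7/2b - 6 ≠ 0; add h_5 = -8/3a² + 5/3a + 7/2b - 6 to the basis.

S(f_1,f_3): lcm = ab³. S = 67/48a²b + 3/2a² + 35/12ab + 31/8a - 7b.
  leading term a²b: subtract (-67/384a)·f_4 from 67/48a²b + 3/2a² + 35/12ab + 31/8a - 7b → -469/384ab² + 451/256a² + 35/12ab + 8671/768a - 7b
  leading term ab²: subtract (469/1152)·f_1 from -469/384ab² + 451/256a² + 35/12ab + 8671/768a - 7b → 7811/2304a² + 35/12ab + 30703/2304a - 7b - 3283/384
  leading term a²: subtract (-7811/6144)·h_5 from 7811/2304a² + 35/12ab + 30703/2304a - 7b - 3283/384 → 35/12ab + 31631/2048a - 31339/12288b - 49697/3072
  leading term ab: subtract (-35/96)·f_4 from 35/12ab + 31631/2048a - 31339/12288b - 49697/3072 → -245/96b² + 32751/2048a - 31339/12288b - 699/1024
  leading term b²: no divisor's leading term divides it; move -245/96b² to the remainder.
  leading term a: no divisor's leading term divides it; move 32751/2048a to the remainder.
  leading term b: no divisor's leading term divides it; move -31339/12288b to the remainder.
  leading term 1: no divisor's leading term divides it; move -699/1024 to the remainder.
  remainder -245/96b² + 32751/2048a - 31339/12288b - 699/1024 ≠ 0; add h_6 = -245/96b² + 32751/2048a - 31339/12288b - 699/1024 to the basis.

S(f_1,f_4): lcm = ab². S = -⅞b³ + 4/3a² + 3/16ab + 5/3a + 85/16b - 7.
  leading term b³: subtract (7/32)·f_3 from -⅞b³ + 4/3a² + 3/16ab + 5/3a + 85/16b - 7 → 4/3a² + 17/128ab + 17/48a + 135/32b - 665/64
  leading term a²: subtract (-½)·h_5 from 4/3a² + 17/128ab + 17/48a + 135/32b - 665/64 → 17/128ab + 19/16a + 191/32b - 857/64
  leading term ab: subtract (-17/1024)·f_4 from 17/128ab + 19/16a + 191/32b - 857/64 → -119/1024b² + 2483/2048a + 191/32b - 25979/2048
  leading term b²: subtract (51/1120)·h_6 from -119/1024b² + 2483/2048a + 191/32b - 25979/2048 → 1110659/2293760a + 3987789/655360b - 14512591/1146880
  leading term a: no divisor's leading term divides it; move 1110659/2293760a to the remainder.
  leading term b: no divisor's leading term divides it; move 3987789/655360b to the remainder.
  leading term 1: no divisor's leading term divides it; move -14512591/1146880 to the remainder.
  remainder 1110659/2293760a + 3987789/655360b - 14512591/1146880 ≠ 0; add h_7 = 1110659/2293760a + 3987789/655360b - 14512591/1146880 to the basis.

S(f_2,f_3): lcm = ab³. S = 65/16a²b + 3/2a² + 5/4ab - 7/2b² + 31/8a - b.
  leading term a²b: subtract (-65/128a)·f_4 from 65/16a²b + 3/2a² + 5/4ab - 7/2b² + 31/8a - b → -455/128ab² + 579/256a² + 5/4ab - 7/2b² + 6517/256a - b
  leading term ab²: subtract (455/384)·f_1 from -455/128ab² + 579/256a² + 5/4ab - 7/2b² + 6517/256a - b → 5377/768a² + 5/4ab - 7/2b² + 24101/768a - b - 3185/128
  leading term a²: subtract (-5377/2048)·h_5 from 5377/768a² + 5/4ab - 7/2b² + 24101/768a - b - 3185/128 → 5/4ab - 7/2b² + 73231/2048a + 33543/4096b - 41611/1024
  leading term ab: subtract (-5/32)·f_4 from 5/4ab - 7/2b² + 73231/2048a + 33543/4096b - 41611/1024 → -147/32b² + 73711/2048a + 33543/4096b - 34811/1024
  leading term b²: subtract (9/5)·h_6 from -147/32b² + 73711/2048a + 33543/4096b - 34811/1024 → 18449/2560a + 65433/5120b - 41941/1280
  leading term a: subtract (16530304/1110659)·h_7 from 18449/2560a + 65433/5120b - 41941/1280 → -691127007/8885272b + 691127007/4442636
  leading term b: no divisor's leading term divides it; move -691127007/8885272b to the remainder.
  leading term 1: no divisor's leading term divides it; move 691127007/4442636 to the remainder.
  remainder -691127007/8885272b + 691127007/4442636 ≠ 0; add h_8 = -691127007/8885272b + 691127007/4442636 to the basis.

The other S-polynomials (S(f_2,f_4), S(f_3,f_4), S(f_1,h_5), S(f_2,h_5), S(f_3,h_5), S(f_4,h_5), S(f_1,h_6), S(f_2,h_6), S(f_3,h_6), S(f_4,h_6), S(h_5,h_6), S(f_1,h_7), S(f_2,h_7), S(f_3,h_7), S(f_4,h_7), S(h_5,h_7), S(h_6,h_7), S(f_1,h_8), S(f_2,h_8), S(f_3,h_8), S(f_4,h_8), S(h_5,h_8), S(h_6,h_8), S(h_7,h_8)) all reduce to 0 modulo the current basis, so we have a Gröbner basis.
Inter-reduce: drop elements whose leading term is divisible by another's, tail-reduce, and make monic.
Reduced Gröbner basis: {a - 1, b - 2}.
Label its elements g_1 = a - 1, g_2 = b - 2.

Reduce p = -7b³ + ¾a + 221/4 modulo G:
  leading term b³: subtract (-7b²)·g_2 from -7b³ + ¾a + 221/4 → -14b² + ¾a + 221/4
  leading term b²: subtract (-14b)·g_2 from -14b² + ¾a + 221/4 → ¾a - 28b + 221/4
  leading term a: subtract (¾)·g_1 from ¾a - 28b + 221/4 → -28b + 56
  leading term b: subtract (-28)·g_2 from -28b + 56 → 0
  normal form = 0.
Since the normal form is 0, p ∈ I.

The remainder on division by a Gröbner basis is unique — it is the normal form.

-7b³ + ¾a + 221/4 lies in I (it reduces to 0).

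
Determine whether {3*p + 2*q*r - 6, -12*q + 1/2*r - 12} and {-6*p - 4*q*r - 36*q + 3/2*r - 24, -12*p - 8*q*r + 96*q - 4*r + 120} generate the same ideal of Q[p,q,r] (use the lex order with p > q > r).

Yes, the ideals are equal.

Two ideals are equal iff their reduced Gröbner bases coincide (the reduced basis is unique for a fixed ordering).
Buchberger on the first generating set:
f_1 = 3*p + 2*q*r - 6, LT = p.
f_2 = -12*q + 1/2*r - 12, LT = q.

The S-polynomials (S(f_1,f_2)) all reduce to 0 modulo the current basis, so we have a Gröbner basis.
Inter-reduce: drop elements whose leading term is divisible by another's, tail-reduce, and make monic.
Reduced Gröbner basis: {p + 1/36*r**2 - 2/3*r - 2, q - 1/24*r + 1}.

Buchberger on the second generating set:
h_1 = -6*p - 4*q*r - 36*q + 3/2*r - 24, LT = p.
h_2 = -12*p - 8*q*r + 96*q - 4*r + 120, LT = p.

S(h_1,h_2): lcm = p. S = 14*q - 7/12*r + 14.
  leading term q: no divisor's leading term divides it; move 14*q to the remainder.
  leading term r: no divisor's leading term divides it; move -7/12*r to the remainder.
  leading term 1: no divisor's leading term divides it; move 14 to the remainder.
  remainder 14*q - 7/12*r + 14 ≠ 0; add k_3 = 14*q - 7/12*r + 14 to the basis.

The other S-polynomials (S(h_1,k_3), S(h_2,k_3)) all reduce to 0 modulo the current basis, so we have a Gröbner basis.
Inter-reduce: drop elements whose leading term is divisible by another's, tail-reduce, and make monic.
Reduced Gröbner basis: {p + 1/36*r**2 - 2/3*r - 2, q - 1/24*r + 1}.

Same reduced basis, so the two generating sets span the same ideal.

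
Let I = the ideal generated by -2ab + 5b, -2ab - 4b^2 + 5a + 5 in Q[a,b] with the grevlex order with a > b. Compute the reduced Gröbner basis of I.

This is the nonlinear analogue of row-reducing a linear system.

f_1 = -2ab + 5b, LT = ab.
f_2 = -2ab - 4b^2 + 5a + 5, LT = ab.

S(f_1,f_2): lcm = ab. S = -2b^2 + 5/2a - 5/2b + 5/2.
  reduce S modulo (f_1, f_2):
  remainder -2b^2 + 5/2a - 5/2b + 5/2 ≠ 0; add g_3 = -2b^2 + 5/2a - 5/2b + 5/2 to the basis.

S(f_1,g_3): lcm = ab^2. S = 5/4a^2 - 5/4ab - 5/2b^2 + 5/4a.
  reduce S modulo (f_1, f_2, g_3):
  remainder 5/4a^2 - 15/8a - 25/8 ≠ 0; add g_4 = 5/4a^2 - 15/8a - 25/8 to the basis.

The other S-polynomials (S(f_2,g_3), S(f_1,g_4), S(f_2,g_4), S(g_3,g_4)) all reduce to 0 modulo the current basis, so we have a Gröbner basis.
Inter-reduce: drop elements whose leading term is divisible by another's, tail-reduce, and make monic.

G = {a^2 - 3/2a - 5/2, ab - 5/2b, b^2 - 5/4a + 5/4b - 5/4}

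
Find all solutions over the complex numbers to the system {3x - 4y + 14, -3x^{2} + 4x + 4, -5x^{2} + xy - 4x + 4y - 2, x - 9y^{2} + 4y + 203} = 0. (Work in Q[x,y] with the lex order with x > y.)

Compute a lex Gröbner basis by Buchberger's algorithm.
f_1 = 3x - 4y + 14, LT = x.
f_2 = -3x^{2} + 4x + 4, LT = x^{2}.
f_3 = -5x^{2} + xy - 4x + 4y - 2, LT = x^{2}.
f_4 = x - 9y^{2} + 4y + 203, LT = x.

S(f_1,f_2): lcm = x^{2}. S = -\tfrac{4}{3}xy + 6x + \tfrac{4}{3}.
  leading term xy: subtract (-\tfrac{4}{9}y)·f_1 from -\tfrac{4}{3}xy + 6x + \tfrac{4}{3} → 6x - \tfrac{16}{9}y^{2} + \tfrac{56}{9}y + \tfrac{4}{3}
  leading term x: subtract (2)·f_1 from 6x - \tfrac{16}{9}y^{2} + \tfrac{56}{9}y + \tfrac{4}{3} → -\tfrac{16}{9}y^{2} + \tfrac{128}{9}y - \tfrac{80}{3}
  leading term y^{2}: no divisor's leading term divides it; move -\tfrac{16}{9}y^{2} to the remainder.
  leading term y: no divisor's leading term divides it; move \tfrac{128}{9}y to the remainder.
  leading term 1: no divisor's leading term divides it; move -\tfrac{80}{3} to the remainder.
  remainder -\tfrac{16}{9}y^{2} + \tfrac{128}{9}y - \tfrac{80}{3} ≠ 0; add h_5 = -\tfrac{16}{9}y^{2} + \tfrac{128}{9}y - \tfrac{80}{3} to the basis.

S(f_1,f_3): lcm = x^{2}. S = -\tfrac{17}{15}xy + \tfrac{58}{15}x + \tfrac{4}{5}y - \tfrac{2}{5}.
  leading term xy: subtract (-\tfrac{17}{45}y)·f_1 from -\tfrac{17}{15}xy + \tfrac{58}{15}x + \tfrac{4}{5}y - \tfrac{2}{5} → \tfrac{58}{15}x - \tfrac{68}{45}y^{2} + \tfrac{274}{45}y - \tfrac{2}{5}
  leading term x: subtract (\tfrac{58}{45})·f_1 from \tfrac{58}{15}x - \tfrac{68}{45}y^{2} + \tfrac{274}{45}y - \tfrac{2}{5} → -\tfrac{68}{45}y^{2} + \tfrac{506}{45}y - \tfrac{166}{9}
  leading term y^{2}: subtract (\tfrac{17}{20})·h_5 from -\tfrac{68}{45}y^{2} + \tfrac{506}{45}y - \tfrac{166}{9} → -\tfrac{38}{45}y + \tfrac{38}{9}
  leading term y: no divisor's leading term divides it; move -\tfrac{38}{45}y to the remainder.
  leading term 1: no divisor's leading term divides it; move \tfrac{38}{9} to the remainder.
  remainder -\tfrac{38}{45}y + \tfrac{38}{9} ≠ 0; add h_6 = -\tfrac{38}{45}y + \tfrac{38}{9} to the basis.

The other S-polynomials (S(f_1,f_4), S(f_2,f_3), S(f_2,f_4), S(f_3,f_4), S(f_1,h_5), S(f_2,h_5), S(f_3,h_5), S(f_4,h_5), S(f_1,h_6), S(f_2,h_6), S(f_3,h_6), S(f_4,h_6), S(h_5,h_6)) all reduce to 0 modulo the current basis, so we have a Gröbner basis.
Inter-reduce: drop elements whose leading term is divisible by another's, tail-reduce, and make monic.
Reduced Gröbner basis: {x - 2, y - 5}.

From the last basis element, y - 5 = 0, so y takes values in {5}. Each choice, substituted upward through the basis, yields the corresponding point(s) of the solution set.
  y = 5: the earlier basis element becomes x - 2 = 0, giving x = 2 — point (2, 5).
Each listed point satisfies every original equation (direct substitution).
This is the nonlinear analogue of row-reducing a linear system.

{(2, 5)}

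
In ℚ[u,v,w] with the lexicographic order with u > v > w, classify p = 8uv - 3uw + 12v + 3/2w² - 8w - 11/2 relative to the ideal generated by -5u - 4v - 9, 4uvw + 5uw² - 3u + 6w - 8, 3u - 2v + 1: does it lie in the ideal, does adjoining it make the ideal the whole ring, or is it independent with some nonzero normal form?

Adjoining 8uv - 3uw + 12v + 3/2w² - 8w - 11/2 makes the ideal the whole ring: the system is inconsistent.

First compute the reduced Gröbner basis of I by Buchberger's algorithm.
f_1 = -5u - 4v - 9, LT = u.
f_2 = 4uvw + 5uw² - 3u + 6w - 8, LT = uvw.
f_3 = 3u - 2v + 1, LT = u.

S(f_1,f_2): lcm = uvw. S = -5/4uw² + ¾u + ⅘v²w + 9/5vw - 3/2w + 2.
  leading term uw²: subtract (¼w²)·f_1 from -5/4uw² + ¾u + ⅘v²w + 9/5vw - 3/2w + 2 → ¾u + ⅘v²w + vw² + 9/5vw + 9/4w² - 3/2w + 2
  leading term u: subtract (-3/20)·f_1 from ¾u + ⅘v²w + vw² + 9/5vw + 9/4w² - 3/2w + 2 → ⅘v²w + vw² + 9/5vw - ⅗v + 9/4w² - 3/2w + 13/20
  leading term v²w: no divisor's leading term divides it; move ⅘v²w to the remainder.
  leading term vw²: no divisor's leading term divides it; move vw² to the remainder.
  leading term vw: no divisor's leading term divides it; move 9/5vw to the remainder.
  leading term v: no divisor's leading term divides it; move -⅗v to the remainder.
  leading term w²: no divisor's leading term divides it; move 9/4w² to the remainder.
  leading term w: no divisor's leading term divides it; move -3/2w to the remainder.
  leading term 1: no divisor's leading term divides it; move 13/20 to the remainder.
  remainder ⅘v²w + vw² + 9/5vw - ⅗v + 9/4w² - 3/2w + 13/20 ≠ 0; add h_4 = ⅘v²w + vw² + 9/5vw - ⅗v + 9/4w² - 3/2w + 13/20 to the basis.

S(f_1,f_3): lcm = u. S = 22/15v + 22/15.
  leading term v: no divisor's leading term divides it; move 22/15v to the remainder.
  leading term 1: no divisor's leading term divides it; move 22/15 to the remainder.
  remainder 22/15v + 22/15 ≠ 0; add h_5 = 22/15v + 22/15 to the basis.

S(f_2,f_3): lcm = uvw. S = 5/4uw² - ¾u + ⅔v²w - ⅓vw + 3/2w - 2.
  leading term uw²: subtract (-¼w²)·f_1 from 5/4uw² - ¾u + ⅔v²w - ⅓vw + 3/2w - 2 → -¾u + ⅔v²w - vw² - ⅓vw - 9/4w² + 3/2w - 2
  leading term u: subtract (3/20)·f_1 from -¾u + ⅔v²w - vw² - ⅓vw - 9/4w² + 3/2w - 2 → ⅔v²w - vw² - ⅓vw + ⅗v - 9/4w² + 3/2w - 13/20
  leading term v²w: subtract (⅚)·h_4 from ⅔v²w - vw² - ⅓vw + ⅗v - 9/4w² + 3/2w - 13/20 → -11/6vw² - 11/6vw + 11/10v - 33/8w² + 11/4w - 143/120
  leading term vw²: subtract (-5/4w²)·h_5 from -11/6vw² - 11/6vw + 11/10v - 33/8w² + 11/4w - 143/120 → -11/6vw + 11/10v - 55/24w² + 11/4w - 143/120
  leading term vw: subtract (-5/4w)·h_5 from -11/6vw + 11/10v - 55/24w² + 11/4w - 143/120 → 11/10v - 55/24w² + 55/12w - 143/120
  leading term v: subtract (¾)·h_5 from 11/10v - 55/24w² + 55/12w - 143/120 → -55/24w² + 55/12w - 55/24
  leading term w²: no divisor's leading term divides it; move -55/24w² to the remainder.
  leading term w: no divisor's leading term divides it; move 55/12w to the remainder.
  leading term 1: no divisor's leading term divides it; move -55/24 to the remainder.
  remainder -55/24w² + 55/12w - 55/24 ≠ 0; add h_6 = -55/24w² + 55/12w - 55/24 to the basis.

The other S-polynomials (S(f_1,h_4), S(f_2,h_4), S(f_3,h_4), S(f_1,h_5), S(f_2,h_5), S(f_3,h_5), S(h_4,h_5), S(f_1,h_6), S(f_2,h_6), S(f_3,h_6), S(h_4,h_6), S(h_5,h_6)) all reduce to 0 modulo the current basis, so we have a Gröbner basis.
Inter-reduce: drop elements whose leading term is divisible by another's, tail-reduce, and make monic.
Reduced Gröbner basis: {u + 1, v + 1, w² - 2w + 1}.
Label its elements g_1 = u + 1, g_2 = v + 1, g_3 = w² - 2w + 1.

Reduce p = 8uv - 3uw + 12v + 3/2w² - 8w - 11/2 modulo G:
  leading term uv: subtract (8v)·g_1 from 8uv - 3uw + 12v + 3/2w² - 8w - 11/2 → -3uw + 4v + 3/2w² - 8w - 11/2
  leading term uw: subtract (-3w)·g_1 from -3uw + 4v + 3/2w² - 8w - 11/2 → 4v + 3/2w² - 5w - 11/2
  leading term v: subtract (4)·g_2 from 4v + 3/2w² - 5w - 11/2 → 3/2w² - 5w - 19/2
  leading term w²: subtract (3/2)·g_3 from 3/2w² - 5w - 19/2 → -2w - 11
  leading term w: no divisor's leading term divides it; move -2w to the remainder.
  leading term 1: no divisor's leading term divides it; move -11 to the remainder.
  normal form = -2w - 11.
The normal form is nonzero, so p ∉ I. Since p minus its normal form lies in I, I + (p) = I + (r) where r = -2w - 11; decide whether this ideal is the whole ring.
Run Buchberger on G together with r (pairs among the g_i already reduce to 0 since G is a Gröbner basis):
g_1 = u + 1, LT = u.
g_2 = v + 1, LT = v.
g_3 = w² - 2w + 1, LT = w².
r = -2w - 11, LT = w.

S(g_3,r): lcm = w². S = -15/2w + 1.
  leading term w: subtract (15/4)·r from -15/2w + 1 → 169/4
  leading term 1: no divisor's leading term divides it; move 169/4 to the remainder.
  remainder 169/4 ≠ 0; add m_5 = 169/4 to the basis.

The other S-polynomials (S(g_1,g_2), S(g_1,g_3), S(g_1,r), S(g_2,g_3), S(g_2,r), S(g_1,m_5), S(g_2,m_5), S(g_3,m_5), S(r,m_5)) all reduce to 0 modulo the current basis, so we have a Gröbner basis.
Inter-reduce: drop elements whose leading term is divisible by another's, tail-reduce, and make monic.
Reduced Gröbner basis: {1}.
The reduced Gröbner basis of I + (p) is {1}: the ideal is the whole ring, so the enlarged system has no common solution — adjoining p is inconsistent.

The remainder on division by a Gröbner basis is unique — it is the normal form.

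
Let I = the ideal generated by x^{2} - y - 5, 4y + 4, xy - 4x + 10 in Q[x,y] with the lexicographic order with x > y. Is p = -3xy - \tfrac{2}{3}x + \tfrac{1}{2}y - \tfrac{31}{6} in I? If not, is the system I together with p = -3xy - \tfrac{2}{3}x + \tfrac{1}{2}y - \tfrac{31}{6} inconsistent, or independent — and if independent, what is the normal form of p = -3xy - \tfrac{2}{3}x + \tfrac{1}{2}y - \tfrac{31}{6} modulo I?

First compute the reduced Gröbner basis of I by Buchberger's algorithm.
f_1 = x^{2} - y - 5, LT = x^{2}.
f_2 = 4y + 4, LT = y.
f_3 = xy - 4x + 10, LT = xy.

S(f_1,f_3): lcm = x^{2}y. S = 4x^{2} - 10x - y^{2} - 5y.
  leading term x^{2}: subtract (4)·f_1 from 4x^{2} - 10x - y^{2} - 5y → -10x - y^{2} - y + 20
  leading term x: no divisor's leading term divides it; move -10x to the remainder.
  leading term y^{2}: subtract (-\tfrac{1}{4}y)·f_2 from -y^{2} - y + 20 → 20
  leading term 1: no divisor's leading term divides it; move 20 to the remainder.
  remainder -10x + 20 ≠ 0; add h_4 = -10x + 20 to the basis.

The other S-polynomials (S(f_1,f_2), S(f_2,f_3), S(f_1,h_4), S(f_2,h_4), S(f_3,h_4)) all reduce to 0 modulo the current basis, so we have a Gröbner basis.
Inter-reduce: drop elements whose leading term is divisible by another's, tail-reduce, and make monic.
Reduced Gröbner basis: {x - 2, y + 1}.
Label its elements g_1 = x - 2, g_2 = y + 1.

Reduce p = -3xy - \tfrac{2}{3}x + \tfrac{1}{2}y - \tfrac{31}{6} modulo G:
  leading term xy: subtract (-3y)·g_1 from -3xy - \tfrac{2}{3}x + \tfrac{1}{2}y - \tfrac{31}{6} → -\tfrac{2}{3}x - \tfrac{11}{2}y - \tfrac{31}{6}
  leading term x: subtract (-\tfrac{2}{3})·g_1 from -\tfrac{2}{3}x - \tfrac{11}{2}y - \tfrac{31}{6} → -\tfrac{11}{2}y - \tfrac{13}{2}
  leading term y: subtract (-\tfrac{11}{2})·g_2 from -\tfrac{11}{2}y - \tfrac{13}{2} → -1
  leading term 1: no divisor's leading term divides it; move -1 to the remainder.
  normal form = -1.
The normal form is nonzero, so p ∉ I. Since p minus its normal form lies in I, I + (p) = I + (r) where r = -1; decide whether this ideal is the whole ring.
Here r = -1 is a nonzero constant, hence a unit: 1 ∈ I + (p), the Gröbner basis of I + (p) is {1}, and the enlarged system has no common solution — adjoining p is inconsistent.

Adjoining -3xy - \tfrac{2}{3}x + \tfrac{1}{2}y - \tfrac{31}{6} makes the ideal the whole ring: the system is inconsistent.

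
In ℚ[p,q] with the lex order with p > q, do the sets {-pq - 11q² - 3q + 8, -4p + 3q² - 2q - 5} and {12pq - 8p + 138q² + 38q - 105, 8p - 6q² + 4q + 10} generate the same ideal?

No, the ideals differ.

Two ideals are equal iff their reduced Gröbner bases coincide (the reduced basis is unique for a fixed ordering).
Buchberger on the first generating set:
f_1 = -pq - 11q² - 3q + 8, LT = pq.
f_2 = -4p + 3q² - 2q - 5, LT = p.

S(f_1,f_2): lcm = pq. S = ¾q³ + 21/2q² + 7/4q - 8.
  reduce S modulo (f_1, f_2):
  remainder ¾q³ + 21/2q² + 7/4q - 8 ≠ 0; add g_3 = ¾q³ + 21/2q² + 7/4q - 8 to the basis.

The other S-polynomials (S(f_1,g_3), S(f_2,g_3)) all reduce to 0 modulo the current basis, so we have a Gröbner basis.
Inter-reduce: drop elements whose leading term is divisible by another's, tail-reduce, and make monic.
Reduced Gröbner basis: {p - ¾q² + ½q + 5/4, q³ + 14q² + 7/3q - 32/3}.

Buchberger on the second generating set:
h_1 = 12pq - 8p + 138q² + 38q - 105, LT = pq.
h_2 = 8p - 6q² + 4q + 10, LT = p.

S(h_1,h_2): lcm = pq. S = -⅔p + ¾q³ + 11q² + 23/12q - 35/4.
  reduce S modulo (h_1, h_2):
  remainder ¾q³ + 21/2q² + 9/4q - 95/12 ≠ 0; add k_3 = ¾q³ + 21/2q² + 9/4q - 95/12 to the basis.

The other S-polynomials (S(h_1,k_3), S(h_2,k_3)) all reduce to 0 modulo the current basis, so we have a Gröbner basis.
Inter-reduce: drop elements whose leading term is divisible by another's, tail-reduce, and make monic.
Reduced Gröbner basis: {p - ¾q² + ½q + 5/4, q³ + 14q² + 3q - 95/9}.

The bases are distinct; the ideals are different.
The same test decides containment: I ⊆ J iff every generator of I reduces to 0 modulo a Gröbner basis of J.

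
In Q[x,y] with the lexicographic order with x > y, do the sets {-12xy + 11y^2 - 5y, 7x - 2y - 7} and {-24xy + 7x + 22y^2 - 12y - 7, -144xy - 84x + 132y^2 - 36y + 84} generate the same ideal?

Equality of ideals is decidable: compute both reduced Gröbner bases (unique for the ordering) and check whether they agree.
Buchberger on the first generating set:
f_1 = -12xy + 11y^2 - 5y, LT = xy.
f_2 = 7x - 2y - 7, LT = x.

S(f_1,f_2): lcm = xy. S = -53/84y^2 + 17/12y.
  reduce S modulo (f_1, f_2):
  remainder -53/84y^2 + 17/12y ≠ 0; add g_3 = -53/84y^2 + 17/12y to the basis.

The other S-polynomials (S(f_1,g_3), S(f_2,g_3)) all reduce to 0 modulo the current basis, so we have a Gröbner basis.
Inter-reduce: drop elements whose leading term is divisible by another's, tail-reduce, and make monic.
Reduced Gröbner basis: {x - 2/7y - 1, y^2 - 119/53y}.

Buchberger on the second generating set:
h_1 = -24xy + 7x + 22y^2 - 12y - 7, LT = xy.
h_2 = -144xy - 84x + 132y^2 - 36y + 84, LT = xy.

S(h_1,h_2): lcm = xy. S = -7/8x + 1/4y + 7/8.
  reduce S modulo (h_1, h_2):
  remainder -7/8x + 1/4y + 7/8 ≠ 0; add k_3 = -7/8x + 1/4y + 7/8 to the basis.

S(h_1,k_3): lcm = xy. S = -7/24x - 53/84y^2 + 3/2y + 7/24.
  reduce S modulo (h_1, h_2, k_3):
  remainder -53/84y^2 + 17/12y ≠ 0; add k_4 = -53/84y^2 + 17/12y to the basis.

The other S-polynomials (S(h_2,k_3), S(h_1,k_4), S(h_2,k_4), S(k_3,k_4)) all reduce to 0 modulo the current basis, so we have a Gröbner basis.
Inter-reduce: drop elements whose leading term is divisible by another's, tail-reduce, and make monic.
Reduced Gröbner basis: {x - 2/7y - 1, y^2 - 119/53y}.

The two bases agree; hence the ideals are identical.

Yes, the ideals are equal.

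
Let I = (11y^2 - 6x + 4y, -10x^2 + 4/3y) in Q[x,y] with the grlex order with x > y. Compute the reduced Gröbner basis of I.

f_1 = 11y^2 - 6x + 4y, LT = y^2.
f_2 = -10x^2 + 4/3y, LT = x^2.

The S-polynomials (S(f_1,f_2)) all reduce to 0 modulo the current basis, so we have a Gröbner basis.

G = {x^2 - 2/15y, y^2 - 6/11x + 4/11y}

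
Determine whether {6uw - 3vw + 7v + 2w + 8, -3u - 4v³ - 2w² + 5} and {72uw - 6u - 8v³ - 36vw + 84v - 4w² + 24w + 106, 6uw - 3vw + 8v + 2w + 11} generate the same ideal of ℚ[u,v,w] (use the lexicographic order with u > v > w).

No, the ideals differ.

For a fixed monomial order, each ideal has a unique reduced Gröbner basis; comparing bases decides equality.
Buchberger on the first generating set:
f_1 = 6uw - 3vw + 7v + 2w + 8, LT = uw.
f_2 = -3u - 4v³ - 2w² + 5, LT = u.

S(f_1,f_2): lcm = uw. S = -4/3v³w - ½vw + 7/6v - ⅔w³ + 2w + 4/3.
  leading term v³w: no divisor's leading term divides it; move -4/3v³w to the remainder.
  leading term vw: no divisor's leading term divides it; move -½vw to the remainder.
  leading term v: no divisor's leading term divides it; move 7/6v to the remainder.
  leading term w³: no divisor's leading term divides it; move -⅔w³ to the remainder.
  leading term w: no divisor's leading term divides it; move 2w to the remainder.
  leading term 1: no divisor's leading term divides it; move 4/3 to the remainder.
  remainder -4/3v³w - ½vw + 7/6v - ⅔w³ + 2w + 4/3 ≠ 0; add g_3 = -4/3v³w - ½vw + 7/6v - ⅔w³ + 2w + 4/3 to the basis.

The other S-polynomials (S(f_1,g_3), S(f_2,g_3)) all reduce to 0 modulo the current basis, so we have a Gröbner basis.
Inter-reduce: drop elements whose leading term is divisible by another's, tail-reduce, and make monic.
Reduced Gröbner basis: {u + 4/3v³ + ⅔w² - 5/3, v³w + ⅜vw - ⅞v + ½w³ - 3/2w - 1}.

Buchberger on the second generating set:
h_1 = 72uw - 6u - 8v³ - 36vw + 84v - 4w² + 24w + 106, LT = uw.
h_2 = 6uw - 3vw + 8v + 2w + 11, LT = uw.

S(h_1,h_2): lcm = uw. S = -1/12u - 1/9v³ - ⅙v - 1/18w² - 13/36.
  leading term u: no divisor's leading term divides it; move -1/12u to the remainder.
  leading term v³: no divisor's leading term divides it; move -1/9v³ to the remainder.
  leading term v: no divisor's leading term divides it; move -⅙v to the remainder.
  leading term w²: no divisor's leading term divides it; move -1/18w² to the remainder.
  leading term 1: no divisor's leading term divides it; move -13/36 to the remainder.
  remainder -1/12u - 1/9v³ - ⅙v - 1/18w² - 13/36 ≠ 0; add k_3 = -1/12u - 1/9v³ - ⅙v - 1/18w² - 13/36 to the basis.

S(h_1,k_3): lcm = uw. S = -1/12u - 4/3v³w - 1/9v³ - 5/2vw + 7/6v - ⅔w³ - 1/18w² - 4w + 53/36.
  leading term u: subtract (1)·k_3 from -1/12u - 4/3v³w - 1/9v³ - 5/2vw + 7/6v - ⅔w³ - 1/18w² - 4w + 53/36 → -4/3v³w - 5/2vw + 4/3v - ⅔w³ - 4w + 11/6
  leading term v³w: no divisor's leading term divides it; move -4/3v³w to the remainder.
  leading term vw: no divisor's leading term divides it; move -5/2vw to the remainder.
  leading term v: no divisor's leading term divides it; move 4/3v to the remainder.
  leading term w³: no divisor's leading term divides it; move -⅔w³ to the remainder.
  leading term w: no divisor's leading term divides it; move -4w to the remainder.
  leading term 1: no divisor's leading term divides it; move 11/6 to the remainder.
  remainder -4/3v³w - 5/2vw + 4/3v - ⅔w³ - 4w + 11/6 ≠ 0; add k_4 = -4/3v³w - 5/2vw + 4/3v - ⅔w³ - 4w + 11/6 to the basis.

The other S-polynomials (S(h_2,k_3), S(h_1,k_4), S(h_2,k_4), S(k_3,k_4)) all reduce to 0 modulo the current basis, so we have a Gröbner basis.
Inter-reduce: drop elements whose leading term is divisible by another's, tail-reduce, and make monic.
Reduced Gröbner basis: {u + 4/3v³ + 2v + ⅔w² + 13/3, v³w + 15/8vw - v + ½w³ + 3w - 11/8}.

The bases are distinct; the ideals are different.
The choice of monomial ordering does not affect the verdict — as long as both bases are computed under the same ordering, their equality decides ideal equality.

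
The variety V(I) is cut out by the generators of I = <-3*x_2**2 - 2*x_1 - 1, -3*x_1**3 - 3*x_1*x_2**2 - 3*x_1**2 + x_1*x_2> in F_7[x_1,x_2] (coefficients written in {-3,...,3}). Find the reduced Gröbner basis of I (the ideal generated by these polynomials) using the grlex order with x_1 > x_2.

G = {x_1**3 - 2*x_1**2 + 2*x_1*x_2 + 2*x_1, x_2**2 + 3*x_1 - 2}

The reduced Gröbner basis is the canonical form of the ideal for this ordering.

f_1 = -3*x_2**2 - 2*x_1 - 1, LT = x_2**2.
f_2 = -3*x_1**3 - 3*x_1*x_2**2 - 3*x_1**2 + x_1*x_2, LT = x_1**3.

The S-polynomials (S(f_1,f_2)) all reduce to 0 modulo the current basis, so we have a Gröbner basis.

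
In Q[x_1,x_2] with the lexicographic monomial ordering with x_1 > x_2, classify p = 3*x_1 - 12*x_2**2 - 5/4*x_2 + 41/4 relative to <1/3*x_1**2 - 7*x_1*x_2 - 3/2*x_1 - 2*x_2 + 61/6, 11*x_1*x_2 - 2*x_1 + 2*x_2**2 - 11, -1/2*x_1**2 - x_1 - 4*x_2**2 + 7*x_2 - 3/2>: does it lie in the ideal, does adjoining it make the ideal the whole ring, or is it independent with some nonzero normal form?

First compute the reduced Gröbner basis of I by Buchberger's algorithm.
f_1 = 1/3*x_1**2 - 7*x_1*x_2 - 3/2*x_1 - 2*x_2 + 61/6, LT = x_1**2.
f_2 = 11*x_1*x_2 - 2*x_1 + 2*x_2**2 - 11, LT = x_1*x_2.
f_3 = -1/2*x_1**2 - x_1 - 4*x_2**2 + 7*x_2 - 3/2, LT = x_1**2.

S(f_1,f_2): lcm = x_1**2*x_2. S = 2/11*x_1**2 - 233/11*x_1*x_2**2 - 9/2*x_1*x_2 + x_1 - 6*x_2**2 + 61/2*x_2.
  reduce S modulo (f_1, f_2, f_3):
  remainder 1323/1331*x_1 + 466/121*x_2**3 - 6889/1331*x_2**2 + 229/22*x_2 - 2439/242 ≠ 0; add h_4 = 1323/1331*x_1 + 466/121*x_2**3 - 6889/1331*x_2**2 + 229/22*x_2 - 2439/242 to the basis.

S(f_1,f_3): lcm = x_1**2. S = -21*x_1*x_2 - 13/2*x_1 - 8*x_2**2 + 8*x_2 + 55/2.
  reduce S modulo (f_1, f_2, f_3, h_4):
  remainder 52891/1323*x_2**3 - 153229/2646*x_2**2 + 614149/5292*x_2 - 57695/588 ≠ 0; add h_5 = 52891/1323*x_2**3 - 153229/2646*x_2**2 + 614149/5292*x_2 - 57695/588 to the basis.

S(f_2,f_3): lcm = x_1**2*x_2. S = -2/11*x_1**2 + 2/11*x_1*x_2**2 - 2*x_1*x_2 - x_1 - 8*x_2**3 + 14*x_2**2 - 3*x_2.
  reduce S modulo (f_1, f_2, f_3, h_4, h_5):
  remainder 242180/52891*x_2**2 + 908924/52891*x_2 - 1151104/52891 ≠ 0; add h_6 = 242180/52891*x_2**2 + 908924/52891*x_2 - 1151104/52891 to the basis.

S(f_2,h_5): lcm = x_1*x_2**3. S = 1473955/1163602*x_1*x_2**2 - 614149/211564*x_1*x_2 + 519255/211564*x_1 + 2/11*x_2**4 - x_2**2.
  reduce S modulo (f_1, f_2, f_3, h_4, h_5, h_6):
  remainder 31599751806/3202285595*x_2 - 31599751806/3202285595 ≠ 0; add h_7 = 31599751806/3202285595*x_2 - 31599751806/3202285595 to the basis.

The other S-polynomials (S(f_1,h_4), S(f_2,h_4), S(f_3,h_4), S(f_1,h_5), S(f_3,h_5), S(h_4,h_5), S(f_1,h_6), S(f_2,h_6), S(f_3,h_6), S(h_4,h_6), S(h_5,h_6), S(f_1,h_7), S(f_2,h_7), S(f_3,h_7), S(h_4,h_7), S(h_5,h_7), S(h_6,h_7)) all reduce to 0 modulo the current basis, so we have a Gröbner basis.
Inter-reduce: drop elements whose leading term is divisible by another's, tail-reduce, and make monic.
Reduced Gröbner basis: {x_1 - 1, x_2 - 1}.
Label its elements g_1 = x_1 - 1, g_2 = x_2 - 1.

Reduce p = 3*x_1 - 12*x_2**2 - 5/4*x_2 + 41/4 modulo G:
  leading term x_1: subtract (3)·g_1 from 3*x_1 - 12*x_2**2 - 5/4*x_2 + 41/4 → -12*x_2**2 - 5/4*x_2 + 53/4
  leading term x_2**2: subtract (-12*x_2)·g_2 from -12*x_2**2 - 5/4*x_2 + 53/4 → -53/4*x_2 + 53/4
  leading term x_2: subtract (-53/4)·g_2 from -53/4*x_2 + 53/4 → 0
  normal form = 0.
Since the normal form is 0, p ∈ I.

3*x_1 - 12*x_2**2 - 5/4*x_2 + 41/4 lies in I (it reduces to 0).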